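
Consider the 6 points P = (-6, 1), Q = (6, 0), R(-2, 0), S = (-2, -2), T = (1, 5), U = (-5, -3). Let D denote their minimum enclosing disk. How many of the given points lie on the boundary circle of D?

By Welzl's lemma the MEC is supported by two points (diametrically opposite) or three points (on a circumcircle).
The minimum enclosing circle is determined by three boundary points: P, Q, U.
Their circumcentre is (-1/94, 35/94) with r² = 160225/4418.
The farthest remaining point T is at distance² 99125/4418 ≤ 160225/4418.
The points at distance exactly r from the centre are P, Q, U — 3 points.

3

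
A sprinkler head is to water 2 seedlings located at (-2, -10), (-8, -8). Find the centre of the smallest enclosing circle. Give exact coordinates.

The smallest circle enclosing two points has them as diameter endpoints.
Centre = midpoint = (-5, -9); r² = |(-2, -10)−(-8, -8)|²/4 = 40/4 = 10.
Centre = (-5, -9).

(-5, -9)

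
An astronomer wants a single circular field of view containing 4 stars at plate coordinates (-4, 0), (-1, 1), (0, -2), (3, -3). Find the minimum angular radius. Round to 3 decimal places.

3.808

The farthest pair is (-4, 0)–(3, -3) with squared distance 58. The circle on this segment as diameter has centre (-0.5, -1.5) and r² = 58/4 = 14.5.
Check (-1, 1): distance² to centre = 6.5 ≤ 14.5, so it lies inside.
All remaining points lie in this disk, and no smaller disk contains both endpoints, so this is the minimum enclosing circle.
r = √(14.5) ≈ 3.808.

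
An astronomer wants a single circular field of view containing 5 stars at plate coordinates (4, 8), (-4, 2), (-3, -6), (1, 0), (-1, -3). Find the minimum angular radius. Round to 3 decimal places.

The minimum enclosing circle of a finite set is fixed by two of the points (as a diameter) or three (as a circumcircle).
The farthest pair is (4, 8)–(-3, -6) with squared distance 245. The circle on this segment as diameter has centre (0.5, 1) and r² = 245/4 = 61.25.
Check (-4, 2): distance² to centre = 21.25 ≤ 61.25, so it lies inside.
All remaining points lie in this disk, and no smaller disk contains both endpoints, so this is the minimum enclosing circle.
r = √(61.25) ≈ 7.826.

7.826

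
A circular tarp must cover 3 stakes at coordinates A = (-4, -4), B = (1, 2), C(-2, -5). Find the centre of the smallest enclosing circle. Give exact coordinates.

(-45/34, -39/34)

Side lengths²: AB² = 61, AC² = 5, BC² = 58.
Since AB² = 61 < 58 + 5 = 63, the triangle is acute, so the smallest enclosing circle is the circumcircle.
Circumcentre = (-45/34, -39/34), r² = 8845/578.
Centre = (-45/34, -39/34).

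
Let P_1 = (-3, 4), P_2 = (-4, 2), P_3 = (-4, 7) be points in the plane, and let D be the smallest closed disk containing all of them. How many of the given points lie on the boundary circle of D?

2

Side lengths²: P_1P_2² = 5, P_1P_3² = 10, P_2P_3² = 25.
Since P_2P_3² = 25 ≥ 10 + 5 = 15, the angle opposite P_2P_3 is not acute, so the smallest enclosing circle has P_2P_3 as diameter.
Centre = midpoint of P_2P_3 = (-4, 4.5), r² = 25/4 = 6.25.
The points at distance exactly r from the centre are P_2, P_3 — 2 points.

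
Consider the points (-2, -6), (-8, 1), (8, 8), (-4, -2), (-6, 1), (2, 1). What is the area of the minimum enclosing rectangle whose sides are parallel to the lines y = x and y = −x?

156

In coordinates u = x + y, v = x − y the rectangle is axis-aligned; the map (x,y)→(u,v) scales areas by 2.
u-values: -8, -7, 16, -6, -5, 3; range = 16 − (-8) = 24.
v-values: 4, -9, 0, -2, -7, 1; range = 4 − (-9) = 13.
Area = (24 × 13) / 2 = 156.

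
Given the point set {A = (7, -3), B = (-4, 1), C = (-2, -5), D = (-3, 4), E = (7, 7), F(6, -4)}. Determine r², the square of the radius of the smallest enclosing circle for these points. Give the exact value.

The minimum enclosing circle of a finite set is fixed by two of the points (as a diameter) or three (as a circumcircle).
The farthest pair is C–E with squared distance 225. The circle on this segment as diameter has centre (2.5, 1) and r² = 225/4 = 56.25.
Check A: distance² to centre = 36.25 ≤ 56.25, so it lies inside.
All remaining points lie in this disk, and no smaller disk contains both endpoints, so this is the minimum enclosing circle.

56.25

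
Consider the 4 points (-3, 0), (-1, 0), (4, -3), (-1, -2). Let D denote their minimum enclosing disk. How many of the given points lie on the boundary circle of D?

2

The minimum enclosing circle of a finite set is fixed by two of the points (as a diameter) or three (as a circumcircle).
The farthest pair is (-3, 0)–(4, -3) with squared distance 58. The circle on this segment as diameter has centre (0.5, -1.5) and r² = 58/4 = 14.5.
Check (-1, 0): distance² to centre = 4.5 ≤ 14.5, so it lies inside.
All remaining points lie in this disk, and no smaller disk contains both endpoints, so this is the minimum enclosing circle.
The points at distance exactly r from the centre are (-3, 0), (4, -3) — 2 points.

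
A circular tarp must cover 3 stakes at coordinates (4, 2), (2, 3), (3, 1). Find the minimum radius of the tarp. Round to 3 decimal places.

Call the three points A, B, C in the order given.
Side lengths²: AB² = 5, AC² = 2, BC² = 5.
Since BC² = 5 < 5 + 2 = 7, the triangle is acute, so the smallest enclosing circle is the circumcircle.
Circumcentre = (17/6, 13/6), r² = 25/18.
r = √(25/18) ≈ 1.179.

1.179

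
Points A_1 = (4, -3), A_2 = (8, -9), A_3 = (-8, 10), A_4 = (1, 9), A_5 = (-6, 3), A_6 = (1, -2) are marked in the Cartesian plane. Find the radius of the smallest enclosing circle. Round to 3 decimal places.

The farthest pair is A_2–A_3 with squared distance 617. The circle on this segment as diameter has centre (0, 0.5) and r² = 617/4 = 154.25.
Check A_1: distance² to centre = 28.25 ≤ 154.25, so it lies inside.
All remaining points lie in this disk, and no smaller disk contains both endpoints, so this is the minimum enclosing circle.
r = √(154.25) ≈ 12.420.

12.420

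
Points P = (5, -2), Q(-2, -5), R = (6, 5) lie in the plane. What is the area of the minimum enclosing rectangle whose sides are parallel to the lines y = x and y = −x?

In coordinates u = x + y, v = x − y the rectangle is axis-aligned; the map (x,y)→(u,v) scales areas by 2.
u-values: 3, -7, 11; range = 11 − (-7) = 18.
v-values: 7, 3, 1; range = 7 − 1 = 6.
Area = (18 × 6) / 2 = 54.

54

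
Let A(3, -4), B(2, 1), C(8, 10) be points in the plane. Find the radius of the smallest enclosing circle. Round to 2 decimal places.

7.43

Side lengths²: AB² = 26, AC² = 221, BC² = 117.
Since AC² = 221 ≥ 117 + 26 = 143, the angle opposite AC is not acute, so the smallest enclosing circle has AC as diameter.
Centre = midpoint of AC = (5.5, 3), r² = 221/4 = 55.25.
r = √(55.25) ≈ 7.43.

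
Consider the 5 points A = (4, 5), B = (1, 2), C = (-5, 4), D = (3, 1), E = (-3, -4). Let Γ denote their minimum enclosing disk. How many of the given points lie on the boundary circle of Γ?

3

A smallest enclosing disk is always determined by at most three of the input points on its boundary.
The minimum enclosing circle is determined by three boundary points: A, C, E.
Their circumcentre is (-4/37, 36/37) with r² = 45305/1369.
The farthest remaining point D is at distance² 13226/1369 ≤ 45305/1369.
The points at distance exactly r from the centre are A, C, E — 3 points.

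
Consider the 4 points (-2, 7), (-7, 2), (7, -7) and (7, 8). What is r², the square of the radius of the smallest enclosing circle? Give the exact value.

8033/98

The minimum enclosing circle is determined by three boundary points: (-7, 2), (7, -7), (7, 8).
Their circumcentre is (27/14, 0.5) with r² = 8033/98.
The farthest remaining point (-2, 7) is at distance² 5653/98 ≤ 8033/98.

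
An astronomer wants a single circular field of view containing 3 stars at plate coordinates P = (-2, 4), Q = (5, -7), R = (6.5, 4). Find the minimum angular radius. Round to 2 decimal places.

Side lengths²: PQ² = 170, PR² = 72.25, QR² = 123.25.
Since PQ² = 170 < 123.25 + 72.25 = 195.5, the triangle is acute, so the smallest enclosing circle is the circumcircle.
Circumcentre = (2.25, -45/44), r² = 41905/968.
r = √(41905/968) ≈ 6.58.

6.58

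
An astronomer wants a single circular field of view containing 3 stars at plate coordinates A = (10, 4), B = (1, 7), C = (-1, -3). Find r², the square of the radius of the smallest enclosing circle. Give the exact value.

Side lengths²: AB² = 90, AC² = 170, BC² = 104.
Since AC² = 170 < 104 + 90 = 194, the triangle is acute, so the smallest enclosing circle is the circumcircle.
Circumcentre = (4.0625, 1.1875), r² = 43.1640625.

43.1640625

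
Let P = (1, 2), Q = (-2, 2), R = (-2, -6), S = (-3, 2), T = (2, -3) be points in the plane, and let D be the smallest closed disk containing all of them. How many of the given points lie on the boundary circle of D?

3

The minimum enclosing circle is determined by three boundary points: P, R, S.
Their circumcentre is (-1, -1.8125) with r² = 18.53515625.
The farthest remaining point Q is at distance² 15.53515625 ≤ 18.53515625.
The points at distance exactly r from the centre are P, R, S — 3 points.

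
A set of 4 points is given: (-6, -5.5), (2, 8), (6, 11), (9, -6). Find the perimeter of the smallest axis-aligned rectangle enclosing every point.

64

Width = max x − min x = 9 − (-6) = 15.
Height = max y − min y = 11 − (-6) = 17.
Perimeter = 2(15 + 17) = 64.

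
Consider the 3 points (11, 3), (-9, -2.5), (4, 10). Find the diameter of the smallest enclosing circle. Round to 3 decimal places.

20.742

Call the three points A, B, C in the order given.
Side lengths²: AB² = 430.25, AC² = 98, BC² = 325.25.
Since AB² = 430.25 ≥ 325.25 + 98 = 423.25, the angle opposite AB is not acute, so the smallest enclosing circle has AB as diameter.
Centre = midpoint of AB = (1, 0.25), r² = 430.25/4 = 107.5625.
Diameter = 2r = 2√(107.5625) ≈ 20.742.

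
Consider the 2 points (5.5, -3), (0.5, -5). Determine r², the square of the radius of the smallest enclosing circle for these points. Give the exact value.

7.25

The smallest circle enclosing two points has them as diameter endpoints.
Centre = midpoint = (3, -4); r² = |(5.5, -3)−(0.5, -5)|²/4 = 29/4 = 7.25.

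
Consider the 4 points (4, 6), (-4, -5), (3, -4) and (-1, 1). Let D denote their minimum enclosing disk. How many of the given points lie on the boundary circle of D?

The farthest pair is (4, 6)–(-4, -5) with squared distance 185. The circle on this segment as diameter has centre (0, 0.5) and r² = 185/4 = 46.25.
Check (3, -4): distance² to centre = 29.25 ≤ 46.25, so it lies inside.
All remaining points lie in this disk, and no smaller disk contains both endpoints, so this is the minimum enclosing circle.
The points at distance exactly r from the centre are (4, 6), (-4, -5) — 2 points.

2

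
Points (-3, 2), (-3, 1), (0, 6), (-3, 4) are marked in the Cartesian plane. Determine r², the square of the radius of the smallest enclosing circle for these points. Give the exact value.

The farthest pair is (-3, 1)–(0, 6) with squared distance 34. The circle on this segment as diameter has centre (-1.5, 3.5) and r² = 34/4 = 8.5.
Check (-3, 2): distance² to centre = 4.5 ≤ 8.5, so it lies inside.
All remaining points lie in this disk, and no smaller disk contains both endpoints, so this is the minimum enclosing circle.

8.5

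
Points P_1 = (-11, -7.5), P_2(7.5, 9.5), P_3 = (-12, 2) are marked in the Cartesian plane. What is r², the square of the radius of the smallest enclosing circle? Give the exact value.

157.8125

Side lengths²: P_1P_2² = 631.25, P_1P_3² = 91.25, P_2P_3² = 436.5.
Since P_1P_2² = 631.25 ≥ 436.5 + 91.25 = 527.75, the angle opposite P_1P_2 is not acute, so the smallest enclosing circle has P_1P_2 as diameter.
Centre = midpoint of P_1P_2 = (-1.75, 1), r² = 631.25/4 = 157.8125.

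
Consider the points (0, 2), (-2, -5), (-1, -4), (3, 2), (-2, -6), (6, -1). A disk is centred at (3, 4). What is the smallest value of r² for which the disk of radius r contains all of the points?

The required radius is the distance from (3, 4) to the farthest point.
Squared distances: 13, 106, 80, 4, 125, 34.
Maximum is 125, attained at (-2, -6).

125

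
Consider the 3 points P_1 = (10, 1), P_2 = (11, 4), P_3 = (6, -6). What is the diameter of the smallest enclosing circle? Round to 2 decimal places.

11.18

Side lengths²: P_1P_2² = 10, P_1P_3² = 65, P_2P_3² = 125.
Since P_2P_3² = 125 ≥ 65 + 10 = 75, the angle opposite P_2P_3 is not acute, so the smallest enclosing circle has P_2P_3 as diameter.
Centre = midpoint of P_2P_3 = (8.5, -1), r² = 125/4 = 31.25.
Diameter = 2r = 2√(31.25) ≈ 11.18.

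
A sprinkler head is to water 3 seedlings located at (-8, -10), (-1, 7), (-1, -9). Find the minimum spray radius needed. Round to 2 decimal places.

Call the three points A, B, C in the order given.
Side lengths²: AB² = 338, AC² = 50, BC² = 256.
Since AB² = 338 ≥ 256 + 50 = 306, the angle opposite AB is not acute, so the smallest enclosing circle has AB as diameter.
Centre = midpoint of AB = (-4.5, -1.5), r² = 338/4 = 84.5.
r = √(84.5) ≈ 9.19.

9.19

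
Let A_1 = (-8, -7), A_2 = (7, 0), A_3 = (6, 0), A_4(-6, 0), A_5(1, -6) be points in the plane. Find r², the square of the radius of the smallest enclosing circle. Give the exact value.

68.5

The minimum enclosing circle of a finite set is fixed by two of the points (as a diameter) or three (as a circumcircle).
The farthest pair is A_1–A_2 with squared distance 274. The circle on this segment as diameter has centre (-0.5, -3.5) and r² = 274/4 = 68.5.
Check A_3: distance² to centre = 54.5 ≤ 68.5, so it lies inside.
All remaining points lie in this disk, and no smaller disk contains both endpoints, so this is the minimum enclosing circle.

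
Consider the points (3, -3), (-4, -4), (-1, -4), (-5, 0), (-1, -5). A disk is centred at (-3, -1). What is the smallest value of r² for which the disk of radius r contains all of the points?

40

The required radius is the distance from (-3, -1) to the farthest point.
Squared distances: 40, 10, 13, 5, 20.
Maximum is 40, attained at (3, -3).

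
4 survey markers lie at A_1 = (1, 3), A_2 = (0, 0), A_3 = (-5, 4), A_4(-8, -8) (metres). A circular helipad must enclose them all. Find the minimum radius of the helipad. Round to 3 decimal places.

7.106

The farthest pair is A_1–A_4 with squared distance 202. The circle on this segment as diameter has centre (-3.5, -2.5) and r² = 202/4 = 50.5.
Check A_2: distance² to centre = 18.5 ≤ 50.5, so it lies inside.
All remaining points lie in this disk, and no smaller disk contains both endpoints, so this is the minimum enclosing circle.
r = √(50.5) ≈ 7.106.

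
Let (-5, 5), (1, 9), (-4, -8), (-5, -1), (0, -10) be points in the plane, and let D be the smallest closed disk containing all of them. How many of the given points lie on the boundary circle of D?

2

By Welzl's lemma the MEC is supported by two points (diametrically opposite) or three points (on a circumcircle).
The farthest pair is (1, 9)–(0, -10) with squared distance 362. The circle on this segment as diameter has centre (0.5, -0.5) and r² = 362/4 = 90.5.
Check (-5, 5): distance² to centre = 60.5 ≤ 90.5, so it lies inside.
All remaining points lie in this disk, and no smaller disk contains both endpoints, so this is the minimum enclosing circle.
The points at distance exactly r from the centre are (1, 9), (0, -10) — 2 points.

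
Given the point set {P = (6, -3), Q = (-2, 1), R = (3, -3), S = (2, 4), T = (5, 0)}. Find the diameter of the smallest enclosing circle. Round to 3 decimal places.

A smallest enclosing disk is always determined by at most three of the input points on its boundary.
The minimum enclosing circle is determined by three boundary points: P, Q, S.
Their circumcentre is (2.25, -0.5) with r² = 20.3125.
The farthest remaining point T is at distance² 7.8125 ≤ 20.3125.
Diameter = 2r = 2√(20.3125) ≈ 9.014.

9.014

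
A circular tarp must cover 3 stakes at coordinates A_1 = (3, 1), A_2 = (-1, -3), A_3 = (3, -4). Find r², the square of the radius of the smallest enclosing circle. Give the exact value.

Side lengths²: A_1A_2² = 32, A_1A_3² = 25, A_2A_3² = 17.
Since A_1A_2² = 32 < 25 + 17 = 42, the triangle is acute, so the smallest enclosing circle is the circumcircle.
Circumcentre = (1.5, -1.5), r² = 8.5.

8.5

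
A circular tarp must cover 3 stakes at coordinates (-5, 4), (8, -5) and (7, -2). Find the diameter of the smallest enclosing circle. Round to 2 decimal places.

15.81

Call the three points A, B, C in the order given.
Side lengths²: AB² = 250, AC² = 180, BC² = 10.
Since AB² = 250 ≥ 180 + 10 = 190, the angle opposite AB is not acute, so the smallest enclosing circle has AB as diameter.
Centre = midpoint of AB = (1.5, -0.5), r² = 250/4 = 62.5.
Diameter = 2r = 2√(62.5) ≈ 15.81.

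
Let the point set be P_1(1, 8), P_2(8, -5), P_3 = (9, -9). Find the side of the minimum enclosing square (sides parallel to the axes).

17

The bounding box has width 8 and height 17.
An axis-aligned square enclosing the set must have side ≥ max(width, height).
So the minimum side is max(8, 17) = 17.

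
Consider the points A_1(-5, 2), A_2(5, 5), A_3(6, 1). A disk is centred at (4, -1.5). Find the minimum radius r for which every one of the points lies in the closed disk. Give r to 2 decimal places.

The required radius is the distance from (4, -1.5) to the farthest point.
Squared distances: 93.25, 43.25, 10.25.
Maximum is 93.25, attained at A_1.
r = √(93.25) ≈ 9.66.

9.66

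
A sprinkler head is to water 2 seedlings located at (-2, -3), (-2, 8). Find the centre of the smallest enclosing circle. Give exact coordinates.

The smallest circle enclosing two points has them as diameter endpoints.
Centre = midpoint = (-2, 2.5); r² = |(-2, -3)−(-2, 8)|²/4 = 121/4 = 30.25.
Centre = (-2, 2.5).

(-2, 2.5)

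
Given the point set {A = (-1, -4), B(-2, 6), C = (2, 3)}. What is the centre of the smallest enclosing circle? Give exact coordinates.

Side lengths²: AB² = 101, AC² = 58, BC² = 25.
Since AB² = 101 ≥ 58 + 25 = 83, the angle opposite AB is not acute, so the smallest enclosing circle has AB as diameter.
Centre = midpoint of AB = (-1.5, 1), r² = 101/4 = 25.25.
Centre = (-1.5, 1).

(-1.5, 1)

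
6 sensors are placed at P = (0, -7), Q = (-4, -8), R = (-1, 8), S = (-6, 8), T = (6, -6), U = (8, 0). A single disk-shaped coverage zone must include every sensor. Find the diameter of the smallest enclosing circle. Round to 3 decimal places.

The minimum enclosing circle of a finite set is fixed by two of the points (as a diameter) or three (as a circumcircle).
The minimum enclosing circle is determined by three boundary points: Q, S, T.
Their circumcentre is (-21/41, 23/41) with r² = 143650/1681.
The farthest remaining point U is at distance² 122330/1681 ≤ 143650/1681.
Diameter = 2r = 2√(143650/1681) ≈ 18.488.

18.488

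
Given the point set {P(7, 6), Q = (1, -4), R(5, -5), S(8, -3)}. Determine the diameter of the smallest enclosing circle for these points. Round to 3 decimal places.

11.687

A smallest enclosing disk is always determined by at most three of the input points on its boundary.
The minimum enclosing circle is determined by three boundary points: P, Q, R.
Their circumcentre is (199/46, 37/46) with r² = 36125/1058.
The farthest remaining point S is at distance² 29593/1058 ≤ 36125/1058.
Diameter = 2r = 2√(36125/1058) ≈ 11.687.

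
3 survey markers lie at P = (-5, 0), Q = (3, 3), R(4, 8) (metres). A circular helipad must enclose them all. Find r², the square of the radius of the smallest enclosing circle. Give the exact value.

36.25

Side lengths²: PQ² = 73, PR² = 145, QR² = 26.
Since PR² = 145 ≥ 73 + 26 = 99, the angle opposite PR is not acute, so the smallest enclosing circle has PR as diameter.
Centre = midpoint of PR = (-0.5, 4), r² = 145/4 = 36.25.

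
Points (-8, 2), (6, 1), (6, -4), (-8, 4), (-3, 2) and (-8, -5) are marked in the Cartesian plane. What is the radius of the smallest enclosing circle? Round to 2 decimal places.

By Welzl's lemma the MEC is supported by two points (diametrically opposite) or three points (on a circumcircle).
The minimum enclosing circle is determined by three boundary points: (6, -4), (-8, 4), (-8, -5).
Their circumcentre is (-9/7, -0.5) with r² = 12805/196.
The farthest remaining point (6, 1) is at distance² 10845/196 ≤ 12805/196.
r = √(12805/196) ≈ 8.08.

8.08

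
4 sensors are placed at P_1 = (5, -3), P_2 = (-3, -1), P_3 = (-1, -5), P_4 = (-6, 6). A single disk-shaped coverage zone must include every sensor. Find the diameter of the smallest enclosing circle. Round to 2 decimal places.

14.21

The farthest pair is P_1–P_4 with squared distance 202. The circle on this segment as diameter has centre (-0.5, 1.5) and r² = 202/4 = 50.5.
Check P_2: distance² to centre = 12.5 ≤ 50.5, so it lies inside.
All remaining points lie in this disk, and no smaller disk contains both endpoints, so this is the minimum enclosing circle.
Diameter = 2r = 2√(50.5) ≈ 14.21.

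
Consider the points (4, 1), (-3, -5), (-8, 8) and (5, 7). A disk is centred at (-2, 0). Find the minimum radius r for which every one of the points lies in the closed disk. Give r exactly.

10

The required radius is the distance from (-2, 0) to the farthest point.
Squared distances: 37, 26, 100, 98.
Maximum is 100, attained at (-8, 8).
r = √100 = 10.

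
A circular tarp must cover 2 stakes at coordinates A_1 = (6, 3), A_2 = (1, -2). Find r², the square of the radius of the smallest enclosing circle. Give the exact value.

12.5

The smallest circle enclosing two points has them as diameter endpoints.
Centre = midpoint = (3.5, 0.5); r² = |A_1A_2|²/4 = 50/4 = 12.5.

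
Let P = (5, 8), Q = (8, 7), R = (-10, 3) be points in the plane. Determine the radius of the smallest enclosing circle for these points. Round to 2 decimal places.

9.22

Side lengths²: PQ² = 10, PR² = 250, QR² = 340.
Since QR² = 340 ≥ 250 + 10 = 260, the angle opposite QR is not acute, so the smallest enclosing circle has QR as diameter.
Centre = midpoint of QR = (-1, 5), r² = 340/4 = 85.
r = √85 ≈ 9.22.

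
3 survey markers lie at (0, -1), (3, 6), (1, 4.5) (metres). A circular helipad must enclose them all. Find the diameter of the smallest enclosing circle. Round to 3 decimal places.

7.616

Call the three points A, B, C in the order given.
Side lengths²: AB² = 58, AC² = 31.25, BC² = 6.25.
Since AB² = 58 ≥ 31.25 + 6.25 = 37.5, the angle opposite AB is not acute, so the smallest enclosing circle has AB as diameter.
Centre = midpoint of AB = (1.5, 2.5), r² = 58/4 = 14.5.
Diameter = 2r = 2√(14.5) ≈ 7.616.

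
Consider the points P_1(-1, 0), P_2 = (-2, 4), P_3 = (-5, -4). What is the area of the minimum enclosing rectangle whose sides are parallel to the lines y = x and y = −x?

In coordinates u = x + y, v = x − y the rectangle is axis-aligned; the map (x,y)→(u,v) scales areas by 2.
u-values: -1, 2, -9; range = 2 − (-9) = 11.
v-values: -1, -6, -1; range = -1 − (-6) = 5.
Area = (11 × 5) / 2 = 27.5.

27.5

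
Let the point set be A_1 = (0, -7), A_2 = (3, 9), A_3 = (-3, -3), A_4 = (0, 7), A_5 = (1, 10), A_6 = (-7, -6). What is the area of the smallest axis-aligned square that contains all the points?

289

The bounding box has width 10 and height 17.
An axis-aligned square enclosing the set must have side ≥ max(width, height).
So the minimum side is max(10, 17) = 17.
Area = 17² = 289.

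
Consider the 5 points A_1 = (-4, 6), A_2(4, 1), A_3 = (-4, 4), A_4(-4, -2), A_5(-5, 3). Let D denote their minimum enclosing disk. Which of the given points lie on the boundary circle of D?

The minimum enclosing circle of a finite set is fixed by two of the points (as a diameter) or three (as a circumcircle).
The minimum enclosing circle is determined by three boundary points: A_1, A_2, A_4.
Their circumcentre is (-0.9375, 2) with r² = 25.37890625.
The farthest remaining point A_5 is at distance² 17.50390625 ≤ 25.37890625.
The points at distance exactly r from the centre are A_1, A_2, A_4 — 3 points.

A_1, A_2, A_4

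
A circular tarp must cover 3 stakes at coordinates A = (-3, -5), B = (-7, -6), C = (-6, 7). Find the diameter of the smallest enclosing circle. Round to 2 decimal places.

Side lengths²: AB² = 17, AC² = 153, BC² = 170.
Since BC² = 170 ≥ 153 + 17 = 170, the angle opposite BC is not acute, so the smallest enclosing circle has BC as diameter.
Centre = midpoint of BC = (-6.5, 0.5), r² = 170/4 = 42.5.
Diameter = 2r = 2√(42.5) ≈ 13.04.

13.04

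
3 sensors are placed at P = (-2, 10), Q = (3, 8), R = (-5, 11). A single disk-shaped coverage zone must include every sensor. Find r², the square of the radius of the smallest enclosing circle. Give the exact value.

Side lengths²: PQ² = 29, PR² = 10, QR² = 73.
Since QR² = 73 ≥ 29 + 10 = 39, the angle opposite QR is not acute, so the smallest enclosing circle has QR as diameter.
Centre = midpoint of QR = (-1, 9.5), r² = 73/4 = 18.25.

18.25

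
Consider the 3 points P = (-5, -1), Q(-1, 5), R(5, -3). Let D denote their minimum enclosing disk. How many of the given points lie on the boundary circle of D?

3

Side lengths²: PQ² = 52, PR² = 104, QR² = 100.
Since PR² = 104 < 100 + 52 = 152, the triangle is acute, so the smallest enclosing circle is the circumcircle.
Circumcentre = (6/17, -4/17), r² = 8450/289.
The points at distance exactly r from the centre are P, Q, R — 3 points.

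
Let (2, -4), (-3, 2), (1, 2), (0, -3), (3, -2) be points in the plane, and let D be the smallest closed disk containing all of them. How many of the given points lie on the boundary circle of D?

By Welzl's lemma the MEC is supported by two points (diametrically opposite) or three points (on a circumcircle).
The farthest pair is (2, -4)–(-3, 2) with squared distance 61. The circle on this segment as diameter has centre (-0.5, -1) and r² = 61/4 = 15.25.
Check (1, 2): distance² to centre = 11.25 ≤ 15.25, so it lies inside.
All remaining points lie in this disk, and no smaller disk contains both endpoints, so this is the minimum enclosing circle.
The points at distance exactly r from the centre are (2, -4), (-3, 2) — 2 points.

2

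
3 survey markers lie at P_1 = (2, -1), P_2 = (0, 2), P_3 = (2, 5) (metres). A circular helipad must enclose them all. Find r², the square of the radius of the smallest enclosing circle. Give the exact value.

9

Side lengths²: P_1P_2² = 13, P_1P_3² = 36, P_2P_3² = 13.
Since P_1P_3² = 36 ≥ 13 + 13 = 26, the angle opposite P_1P_3 is not acute, so the smallest enclosing circle has P_1P_3 as diameter.
Centre = midpoint of P_1P_3 = (2, 2), r² = 36/4 = 9.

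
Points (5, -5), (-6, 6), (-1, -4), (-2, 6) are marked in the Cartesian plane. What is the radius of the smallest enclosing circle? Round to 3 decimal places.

The minimum enclosing circle of a finite set is fixed by two of the points (as a diameter) or three (as a circumcircle).
The farthest pair is (5, -5)–(-6, 6) with squared distance 242. The circle on this segment as diameter has centre (-0.5, 0.5) and r² = 242/4 = 60.5.
Check (-1, -4): distance² to centre = 20.5 ≤ 60.5, so it lies inside.
All remaining points lie in this disk, and no smaller disk contains both endpoints, so this is the minimum enclosing circle.
r = √(60.5) ≈ 7.778.

7.778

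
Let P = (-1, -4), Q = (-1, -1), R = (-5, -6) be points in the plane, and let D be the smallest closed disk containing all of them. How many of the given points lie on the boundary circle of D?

Side lengths²: PQ² = 9, PR² = 20, QR² = 41.
Since QR² = 41 ≥ 20 + 9 = 29, the angle opposite QR is not acute, so the smallest enclosing circle has QR as diameter.
Centre = midpoint of QR = (-3, -3.5), r² = 41/4 = 10.25.
The points at distance exactly r from the centre are Q, R — 2 points.

2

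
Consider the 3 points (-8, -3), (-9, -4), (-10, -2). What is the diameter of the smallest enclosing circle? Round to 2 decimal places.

Call the three points A, B, C in the order given.
Side lengths²: AB² = 2, AC² = 5, BC² = 5.
Since BC² = 5 < 5 + 2 = 7, the triangle is acute, so the smallest enclosing circle is the circumcircle.
Circumcentre = (-55/6, -17/6), r² = 25/18.
Diameter = 2r = 2√(25/18) ≈ 2.36.

2.36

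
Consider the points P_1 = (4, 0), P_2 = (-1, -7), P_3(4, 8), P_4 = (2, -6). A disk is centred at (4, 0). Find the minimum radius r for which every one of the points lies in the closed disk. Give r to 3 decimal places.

The required radius is the distance from (4, 0) to the farthest point.
Squared distances: 0, 74, 64, 40.
Maximum is 74, attained at P_2.
r = √74 ≈ 8.602.

8.602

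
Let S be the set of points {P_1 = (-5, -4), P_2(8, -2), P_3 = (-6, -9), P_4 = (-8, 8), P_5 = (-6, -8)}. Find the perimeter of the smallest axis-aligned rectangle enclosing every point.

Width = max x − min x = 8 − (-8) = 16.
Height = max y − min y = 8 − (-9) = 17.
Perimeter = 2(16 + 17) = 66.

66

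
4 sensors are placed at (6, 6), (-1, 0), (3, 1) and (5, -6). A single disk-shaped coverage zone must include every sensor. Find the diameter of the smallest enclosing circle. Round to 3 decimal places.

12.077

The minimum enclosing circle of a finite set is fixed by two of the points (as a diameter) or three (as a circumcircle).
The minimum enclosing circle is determined by three boundary points: (6, 6), (-1, 0), (5, -6).
Their circumcentre is (131/26, 1/26) with r² = 12325/338.
The farthest remaining point (3, 1) is at distance² 1717/338 ≤ 12325/338.
Diameter = 2r = 2√(12325/338) ≈ 12.077.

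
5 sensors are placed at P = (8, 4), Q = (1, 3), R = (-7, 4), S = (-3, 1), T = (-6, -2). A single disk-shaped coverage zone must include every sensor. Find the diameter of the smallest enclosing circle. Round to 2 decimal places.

A smallest enclosing disk is always determined by at most three of the input points on its boundary.
The minimum enclosing circle is determined by three boundary points: P, R, T.
Their circumcentre is (0.5, 13/6) with r² = 1073/18.
The farthest remaining point S is at distance² 245/18 ≤ 1073/18.
Diameter = 2r = 2√(1073/18) ≈ 15.44.

15.44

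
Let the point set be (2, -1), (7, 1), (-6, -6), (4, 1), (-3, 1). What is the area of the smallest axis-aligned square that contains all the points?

169

The bounding box has width 13 and height 7.
An axis-aligned square enclosing the set must have side ≥ max(width, height).
So the minimum side is max(13, 7) = 13.
Area = 13² = 169.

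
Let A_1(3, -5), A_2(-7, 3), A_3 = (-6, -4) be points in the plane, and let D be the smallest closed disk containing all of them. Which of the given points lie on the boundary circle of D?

Side lengths²: A_1A_2² = 164, A_1A_3² = 82, A_2A_3² = 50.
Since A_1A_2² = 164 ≥ 82 + 50 = 132, the angle opposite A_1A_2 is not acute, so the smallest enclosing circle has A_1A_2 as diameter.
Centre = midpoint of A_1A_2 = (-2, -1), r² = 164/4 = 41.
The points at distance exactly r from the centre are A_1, A_2 — 2 points.

A_1, A_2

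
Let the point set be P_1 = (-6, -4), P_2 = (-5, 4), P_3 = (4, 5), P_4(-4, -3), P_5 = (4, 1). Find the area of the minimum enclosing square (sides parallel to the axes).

The bounding box has width 10 and height 9.
An axis-aligned square enclosing the set must have side ≥ max(width, height).
So the minimum side is max(10, 9) = 10.
Area = 10² = 100.

100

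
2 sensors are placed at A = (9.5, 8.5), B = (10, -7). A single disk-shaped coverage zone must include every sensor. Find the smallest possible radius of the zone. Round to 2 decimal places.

7.75

The smallest circle enclosing two points has them as diameter endpoints.
Centre = midpoint = (9.75, 0.75); r² = |AB|²/4 = 240.5/4 = 60.125.
r = √(60.125) ≈ 7.75.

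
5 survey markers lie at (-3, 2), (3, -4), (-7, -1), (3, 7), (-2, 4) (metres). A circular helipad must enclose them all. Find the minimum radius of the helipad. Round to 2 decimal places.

By Welzl's lemma the MEC is supported by two points (diametrically opposite) or three points (on a circumcircle).
The minimum enclosing circle is determined by three boundary points: (3, -4), (-7, -1), (3, 7).
Their circumcentre is (-0.8, 1.5) with r² = 44.69.
The farthest remaining point (-2, 4) is at distance² 7.69 ≤ 44.69.
r = √(44.69) ≈ 6.69.

6.69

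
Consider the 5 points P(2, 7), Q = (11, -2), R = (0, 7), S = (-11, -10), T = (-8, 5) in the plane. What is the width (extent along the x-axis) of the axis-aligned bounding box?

max x = 11, min x = -11, so width = 22.

22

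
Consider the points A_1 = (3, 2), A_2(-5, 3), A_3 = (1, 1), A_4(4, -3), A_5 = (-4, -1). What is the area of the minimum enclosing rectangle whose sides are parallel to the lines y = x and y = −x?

75

In coordinates u = x + y, v = x − y the rectangle is axis-aligned; the map (x,y)→(u,v) scales areas by 2.
u-values: 5, -2, 2, 1, -5; range = 5 − (-5) = 10.
v-values: 1, -8, 0, 7, -3; range = 7 − (-8) = 15.
Area = (10 × 15) / 2 = 75.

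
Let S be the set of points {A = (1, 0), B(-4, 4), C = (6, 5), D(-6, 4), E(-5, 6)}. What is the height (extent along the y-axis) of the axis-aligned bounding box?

max y = 6, min y = 0, so height = 6.

6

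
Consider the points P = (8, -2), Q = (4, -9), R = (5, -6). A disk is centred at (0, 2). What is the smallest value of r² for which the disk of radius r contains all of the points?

The required radius is the distance from (0, 2) to the farthest point.
Squared distances: 80, 137, 89.
Maximum is 137, attained at Q.

137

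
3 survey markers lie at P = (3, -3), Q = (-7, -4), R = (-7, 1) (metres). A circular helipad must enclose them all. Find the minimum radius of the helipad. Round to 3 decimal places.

5.412

Side lengths²: PQ² = 101, PR² = 116, QR² = 25.
Since PR² = 116 < 101 + 25 = 126, the triangle is acute, so the smallest enclosing circle is the circumcircle.
Circumcentre = (-2.2, -1.5), r² = 29.29.
r = √(29.29) ≈ 5.412.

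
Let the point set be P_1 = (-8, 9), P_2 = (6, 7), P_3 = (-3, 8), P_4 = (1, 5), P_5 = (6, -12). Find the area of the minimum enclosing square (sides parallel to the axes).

441

The bounding box has width 14 and height 21.
An axis-aligned square enclosing the set must have side ≥ max(width, height).
So the minimum side is max(14, 21) = 21.
Area = 21² = 441.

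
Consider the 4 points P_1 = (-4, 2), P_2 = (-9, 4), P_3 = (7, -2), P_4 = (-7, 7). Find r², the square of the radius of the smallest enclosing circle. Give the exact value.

By Welzl's lemma the MEC is supported by two points (diametrically opposite) or three points (on a circumcircle).
The farthest pair is P_2–P_3 with squared distance 292. The circle on this segment as diameter has centre (-1, 1) and r² = 292/4 = 73.
Check P_1: distance² to centre = 10 ≤ 73, so it lies inside.
All remaining points lie in this disk, and no smaller disk contains both endpoints, so this is the minimum enclosing circle.

73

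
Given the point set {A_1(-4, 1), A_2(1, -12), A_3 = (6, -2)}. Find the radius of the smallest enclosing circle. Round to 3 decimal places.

7.069

Side lengths²: A_1A_2² = 194, A_1A_3² = 109, A_2A_3² = 125.
Since A_1A_2² = 194 < 125 + 109 = 234, the triangle is acute, so the smallest enclosing circle is the circumcircle.
Circumcentre = (-17/46, -233/46), r² = 52865/1058.
r = √(52865/1058) ≈ 7.069.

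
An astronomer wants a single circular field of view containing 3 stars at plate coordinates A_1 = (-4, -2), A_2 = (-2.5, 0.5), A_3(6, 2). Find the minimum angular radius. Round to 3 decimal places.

Side lengths²: A_1A_2² = 8.5, A_1A_3² = 116, A_2A_3² = 74.5.
Since A_1A_3² = 116 ≥ 74.5 + 8.5 = 83, the angle opposite A_1A_3 is not acute, so the smallest enclosing circle has A_1A_3 as diameter.
Centre = midpoint of A_1A_3 = (1, 0), r² = 116/4 = 29.
r = √29 ≈ 5.385.

5.385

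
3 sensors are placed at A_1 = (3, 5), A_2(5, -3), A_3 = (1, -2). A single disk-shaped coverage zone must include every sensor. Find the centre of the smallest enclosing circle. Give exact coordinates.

(58/15, 29/30)

Side lengths²: A_1A_2² = 68, A_1A_3² = 53, A_2A_3² = 17.
Since A_1A_2² = 68 < 53 + 17 = 70, the triangle is acute, so the smallest enclosing circle is the circumcircle.
Circumcentre = (58/15, 29/30), r² = 15317/900.
Centre = (58/15, 29/30).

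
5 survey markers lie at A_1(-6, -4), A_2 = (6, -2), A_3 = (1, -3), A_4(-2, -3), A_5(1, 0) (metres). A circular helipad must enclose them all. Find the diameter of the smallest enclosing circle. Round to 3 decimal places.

The minimum enclosing circle of a finite set is fixed by two of the points (as a diameter) or three (as a circumcircle).
The farthest pair is A_1–A_2 with squared distance 148. The circle on this segment as diameter has centre (0, -3) and r² = 148/4 = 37.
Check A_3: distance² to centre = 1 ≤ 37, so it lies inside.
All remaining points lie in this disk, and no smaller disk contains both endpoints, so this is the minimum enclosing circle.
Diameter = 2r = 2√37 ≈ 12.166.

12.166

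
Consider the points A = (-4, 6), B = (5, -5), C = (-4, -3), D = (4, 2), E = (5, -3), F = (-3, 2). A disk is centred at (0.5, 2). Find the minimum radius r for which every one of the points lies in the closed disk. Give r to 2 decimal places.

The required radius is the distance from (0.5, 2) to the farthest point.
Squared distances: 36.25, 69.25, 45.25, 12.25, 45.25, 12.25.
Maximum is 69.25, attained at B.
r = √(69.25) ≈ 8.32.

8.32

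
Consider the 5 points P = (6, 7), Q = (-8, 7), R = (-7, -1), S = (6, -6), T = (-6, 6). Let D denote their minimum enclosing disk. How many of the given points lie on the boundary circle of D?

3

The farthest pair is Q–S with squared distance 365. The circle on this segment as diameter has centre (-1, 0.5) and r² = 365/4 = 91.25.
Check P: distance² to centre = 91.25 ≤ 91.25, so it lies inside.
All remaining points lie in this disk, and no smaller disk contains both endpoints, so this is the minimum enclosing circle.
The points at distance exactly r from the centre are P, Q, S — 3 points.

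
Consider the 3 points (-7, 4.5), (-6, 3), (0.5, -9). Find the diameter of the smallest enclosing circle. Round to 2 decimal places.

15.44

Call the three points A, B, C in the order given.
Side lengths²: AB² = 3.25, AC² = 238.5, BC² = 186.25.
Since AC² = 238.5 ≥ 186.25 + 3.25 = 189.5, the angle opposite AC is not acute, so the smallest enclosing circle has AC as diameter.
Centre = midpoint of AC = (-3.25, -2.25), r² = 238.5/4 = 59.625.
Diameter = 2r = 2√(59.625) ≈ 15.44.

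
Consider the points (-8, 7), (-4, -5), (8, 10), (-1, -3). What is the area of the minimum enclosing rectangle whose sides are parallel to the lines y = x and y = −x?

In coordinates u = x + y, v = x − y the rectangle is axis-aligned; the map (x,y)→(u,v) scales areas by 2.
u-values: -1, -9, 18, -4; range = 18 − (-9) = 27.
v-values: -15, 1, -2, 2; range = 2 − (-15) = 17.
Area = (27 × 17) / 2 = 229.5.

229.5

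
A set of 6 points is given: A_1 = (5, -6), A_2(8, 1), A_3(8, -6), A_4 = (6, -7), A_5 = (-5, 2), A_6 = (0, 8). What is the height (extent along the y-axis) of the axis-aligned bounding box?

max y = 8, min y = -7, so height = 15.

15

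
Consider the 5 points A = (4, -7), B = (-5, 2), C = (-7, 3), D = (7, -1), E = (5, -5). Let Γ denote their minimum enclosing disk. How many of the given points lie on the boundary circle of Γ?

3

By Welzl's lemma the MEC is supported by two points (diametrically opposite) or three points (on a circumcircle).
The minimum enclosing circle is determined by three boundary points: A, C, D.
Their circumcentre is (-0.5625, -0.96875) with r² = 57.1923828125.
The farthest remaining point E is at distance² 47.1923828125 ≤ 57.1923828125.
The points at distance exactly r from the centre are A, C, D — 3 points.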